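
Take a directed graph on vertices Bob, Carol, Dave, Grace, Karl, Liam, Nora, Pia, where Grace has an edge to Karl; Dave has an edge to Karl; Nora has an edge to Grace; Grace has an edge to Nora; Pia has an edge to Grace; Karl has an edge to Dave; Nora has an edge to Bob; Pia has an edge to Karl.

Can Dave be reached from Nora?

Yes

Explore from Nora.
Distance 1: reach Bob, Grace.
Distance 2: reach Karl.
Distance 3: reach Dave.
Found Dave.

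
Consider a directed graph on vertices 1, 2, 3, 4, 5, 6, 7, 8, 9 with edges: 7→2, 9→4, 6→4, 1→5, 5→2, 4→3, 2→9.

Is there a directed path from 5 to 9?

Explore from 5.
Distance 1: reach 2.
Distance 2: reach 9.
Found 9.

Yes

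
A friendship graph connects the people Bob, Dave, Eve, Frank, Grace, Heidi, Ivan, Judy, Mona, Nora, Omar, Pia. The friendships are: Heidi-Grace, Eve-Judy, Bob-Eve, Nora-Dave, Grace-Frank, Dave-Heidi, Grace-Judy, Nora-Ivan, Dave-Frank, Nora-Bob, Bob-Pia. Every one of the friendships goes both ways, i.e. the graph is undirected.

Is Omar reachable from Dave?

Explore from Dave.
Distance 1: reach Frank, Heidi, Nora.
Distance 2: reach Bob, Grace, Ivan.
Distance 3: reach Eve, Judy, Pia.
The search is exhausted without reaching Omar; it lies in a different component.

No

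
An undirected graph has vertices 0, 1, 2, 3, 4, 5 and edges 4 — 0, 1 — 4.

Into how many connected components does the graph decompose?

From 0: component {0, 1, 4}.
From 2: component {2}.
From 3: component {3}.
From 5: component {5}.
That's 4 components.

4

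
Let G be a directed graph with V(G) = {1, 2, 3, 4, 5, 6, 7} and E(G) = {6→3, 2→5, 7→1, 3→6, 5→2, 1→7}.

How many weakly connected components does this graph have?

From 1: component {1, 7}.
From 2: component {2, 5}.
From 3: component {3, 6}.
From 4: component {4}.
That's 4 components.

4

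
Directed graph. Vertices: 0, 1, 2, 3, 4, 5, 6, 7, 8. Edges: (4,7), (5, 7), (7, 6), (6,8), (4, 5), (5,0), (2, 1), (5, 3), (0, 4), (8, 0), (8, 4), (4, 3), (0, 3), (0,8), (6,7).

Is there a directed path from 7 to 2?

No

Explore from 7.
Distance 1: reach 6.
Distance 2: reach 8.
Distance 3: reach 0, 4.
Distance 4: reach 3, 5.
The search from 7 is exhausted; no directed path reaches 2.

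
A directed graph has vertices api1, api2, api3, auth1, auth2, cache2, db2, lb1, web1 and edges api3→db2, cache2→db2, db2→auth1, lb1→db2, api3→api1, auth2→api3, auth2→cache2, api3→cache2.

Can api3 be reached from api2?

api2 has no outgoing edges, so nothing is reachable from it.

No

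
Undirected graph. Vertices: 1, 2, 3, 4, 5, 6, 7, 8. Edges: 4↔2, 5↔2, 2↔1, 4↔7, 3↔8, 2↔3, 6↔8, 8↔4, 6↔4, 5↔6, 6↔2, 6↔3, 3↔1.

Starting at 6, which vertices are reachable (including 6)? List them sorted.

Start at 6.
Its neighbours: 2, 3, 4, 5, 8.
Then their neighbours: 1, 7.
Every vertex is now reached.

1, 2, 3, 4, 5, 6, 7, 8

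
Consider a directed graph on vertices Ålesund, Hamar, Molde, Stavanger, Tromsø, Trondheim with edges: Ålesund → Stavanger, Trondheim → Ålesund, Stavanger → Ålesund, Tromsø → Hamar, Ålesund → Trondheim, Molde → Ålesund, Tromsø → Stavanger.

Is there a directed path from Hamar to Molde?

No

Hamar has no outgoing edges, so nothing is reachable from it.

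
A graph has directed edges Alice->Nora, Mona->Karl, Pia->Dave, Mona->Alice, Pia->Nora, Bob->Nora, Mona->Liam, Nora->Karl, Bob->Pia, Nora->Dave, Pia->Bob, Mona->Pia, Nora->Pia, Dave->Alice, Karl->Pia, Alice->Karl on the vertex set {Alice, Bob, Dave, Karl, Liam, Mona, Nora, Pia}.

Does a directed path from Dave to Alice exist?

Explore from Dave.
Distance 1: reach Alice.
Found Alice.

Yes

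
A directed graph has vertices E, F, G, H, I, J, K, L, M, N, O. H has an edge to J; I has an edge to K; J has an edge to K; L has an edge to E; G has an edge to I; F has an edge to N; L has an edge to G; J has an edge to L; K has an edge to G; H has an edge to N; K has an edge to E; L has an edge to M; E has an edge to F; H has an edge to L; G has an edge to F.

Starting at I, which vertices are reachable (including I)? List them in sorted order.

E, F, G, I, K, N

Start at I.
Its neighbours: K.
Then their neighbours: E, G.
Then next layer: F.
Then next layer: N.
Nothing further is reachable.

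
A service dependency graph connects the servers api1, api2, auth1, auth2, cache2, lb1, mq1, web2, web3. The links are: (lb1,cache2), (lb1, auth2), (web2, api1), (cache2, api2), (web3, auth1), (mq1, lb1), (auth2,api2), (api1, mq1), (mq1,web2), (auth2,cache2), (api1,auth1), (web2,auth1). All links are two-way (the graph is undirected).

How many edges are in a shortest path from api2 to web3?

Distance 0: api2.
Distance 1: auth2, cache2.
Distance 2: lb1.
Distance 3: mq1.
Distance 4: api1, web2.
Distance 5: auth1.
Distance 6: web3 — contains web3.

6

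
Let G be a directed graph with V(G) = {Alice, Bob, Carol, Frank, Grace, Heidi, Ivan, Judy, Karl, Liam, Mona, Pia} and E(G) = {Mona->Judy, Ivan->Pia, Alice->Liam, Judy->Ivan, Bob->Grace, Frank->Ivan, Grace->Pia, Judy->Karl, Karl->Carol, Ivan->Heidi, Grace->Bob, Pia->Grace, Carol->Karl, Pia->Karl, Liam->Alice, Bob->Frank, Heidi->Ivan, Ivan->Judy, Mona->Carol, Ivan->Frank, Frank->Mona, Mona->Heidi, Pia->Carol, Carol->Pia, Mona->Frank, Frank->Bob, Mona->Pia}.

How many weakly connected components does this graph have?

2

From Alice: component {Alice, Liam}.
From Bob: component {Bob, Carol, Frank, Grace, Heidi, Ivan, Judy, Karl, Mona, Pia}.
That's 2 components.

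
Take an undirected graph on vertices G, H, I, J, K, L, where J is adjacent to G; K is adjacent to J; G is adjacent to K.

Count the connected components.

4

From G: component {G, J, K}.
From H: component {H}.
From I: component {I}.
From L: component {L}.
That's 4 components.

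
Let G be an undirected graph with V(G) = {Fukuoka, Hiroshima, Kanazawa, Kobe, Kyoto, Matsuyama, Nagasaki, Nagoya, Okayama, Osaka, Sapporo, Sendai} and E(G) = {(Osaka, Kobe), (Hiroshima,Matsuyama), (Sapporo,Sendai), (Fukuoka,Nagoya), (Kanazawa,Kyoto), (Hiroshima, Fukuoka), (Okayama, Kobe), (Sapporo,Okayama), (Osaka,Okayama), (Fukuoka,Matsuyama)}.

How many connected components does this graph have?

4

From Fukuoka: component {Fukuoka, Hiroshima, Matsuyama, Nagoya}.
From Kanazawa: component {Kanazawa, Kyoto}.
From Kobe: component {Kobe, Okayama, Osaka, Sapporo, Sendai}.
From Nagasaki: component {Nagasaki}.
That's 4 components.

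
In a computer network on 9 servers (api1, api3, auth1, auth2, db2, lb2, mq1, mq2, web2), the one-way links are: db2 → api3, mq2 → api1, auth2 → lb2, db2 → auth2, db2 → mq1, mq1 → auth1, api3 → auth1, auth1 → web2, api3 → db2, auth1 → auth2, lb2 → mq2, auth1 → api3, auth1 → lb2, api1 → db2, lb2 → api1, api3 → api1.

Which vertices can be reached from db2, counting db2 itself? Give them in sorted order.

api1, api3, auth1, auth2, db2, lb2, mq1, mq2, web2

Start at db2.
Its neighbours: api3, auth2, mq1.
Then their neighbours: api1, auth1, lb2.
Then next layer: mq2, web2.
Every vertex is now reached.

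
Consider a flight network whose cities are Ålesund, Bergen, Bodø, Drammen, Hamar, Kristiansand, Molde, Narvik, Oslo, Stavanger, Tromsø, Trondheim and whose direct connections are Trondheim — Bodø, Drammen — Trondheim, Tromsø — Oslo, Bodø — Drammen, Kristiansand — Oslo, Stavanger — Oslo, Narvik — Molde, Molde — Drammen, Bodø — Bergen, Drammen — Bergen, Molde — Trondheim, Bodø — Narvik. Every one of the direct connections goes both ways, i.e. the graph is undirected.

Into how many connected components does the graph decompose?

From Ålesund: component {Ålesund}.
From Bergen: component {Bergen, Bodø, Drammen, Molde, Narvik, Trondheim}.
From Hamar: component {Hamar}.
From Kristiansand: component {Kristiansand, Oslo, Stavanger, Tromsø}.
That's 4 components.

4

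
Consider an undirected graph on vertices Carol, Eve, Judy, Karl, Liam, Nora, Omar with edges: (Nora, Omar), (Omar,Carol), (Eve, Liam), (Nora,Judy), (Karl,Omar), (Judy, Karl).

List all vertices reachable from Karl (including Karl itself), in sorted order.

Start at Karl.
Its neighbours: Judy, Omar.
Then their neighbours: Carol, Nora.
Nothing further is reachable.

Carol, Judy, Karl, Nora, Omar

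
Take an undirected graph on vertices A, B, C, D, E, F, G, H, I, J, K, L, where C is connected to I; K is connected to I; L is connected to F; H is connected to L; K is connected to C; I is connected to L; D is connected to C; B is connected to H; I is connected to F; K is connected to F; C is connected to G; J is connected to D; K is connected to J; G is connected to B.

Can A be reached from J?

No

Explore from J.
Distance 1: reach D, K.
Distance 2: reach C, F, I.
Distance 3: reach G, L.
Distance 4: reach B, H.
The search is exhausted without reaching A; it lies in a different component.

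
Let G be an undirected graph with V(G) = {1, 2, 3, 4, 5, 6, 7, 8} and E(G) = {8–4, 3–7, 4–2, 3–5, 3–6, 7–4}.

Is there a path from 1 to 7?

1 has no edges, so nothing is reachable from it.

No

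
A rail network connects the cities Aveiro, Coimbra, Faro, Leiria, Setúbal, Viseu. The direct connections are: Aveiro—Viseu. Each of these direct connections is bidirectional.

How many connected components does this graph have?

From Aveiro: component {Aveiro, Viseu}.
From Coimbra: component {Coimbra}.
From Faro: component {Faro}.
From Leiria: component {Leiria}.
From Setúbal: component {Setúbal}.
That's 5 components.

5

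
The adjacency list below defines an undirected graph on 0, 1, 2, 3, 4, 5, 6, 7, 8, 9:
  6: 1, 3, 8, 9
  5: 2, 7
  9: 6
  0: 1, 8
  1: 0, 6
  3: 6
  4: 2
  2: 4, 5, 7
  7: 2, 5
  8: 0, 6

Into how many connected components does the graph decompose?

2

From 0: component {0, 1, 3, 6, 8, 9}.
From 2: component {2, 4, 5, 7}.
That's 2 components.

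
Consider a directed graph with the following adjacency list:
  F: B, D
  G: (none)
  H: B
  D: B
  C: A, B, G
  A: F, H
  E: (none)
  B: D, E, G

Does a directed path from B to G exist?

Yes

Explore from B.
Distance 1: reach D, E, G.
Found G.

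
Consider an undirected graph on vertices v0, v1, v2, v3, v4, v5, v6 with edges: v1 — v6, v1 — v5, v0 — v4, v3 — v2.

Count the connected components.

From v0: component {v0, v4}.
From v1: component {v1, v5, v6}.
From v2: component {v2, v3}.
That's 3 components.

3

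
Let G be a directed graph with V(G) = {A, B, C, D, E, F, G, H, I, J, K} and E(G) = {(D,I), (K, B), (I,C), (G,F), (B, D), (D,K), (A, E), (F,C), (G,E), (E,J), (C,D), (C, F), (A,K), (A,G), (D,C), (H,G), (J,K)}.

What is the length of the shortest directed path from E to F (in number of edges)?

Distance 0: E.
Distance 1: J.
Distance 2: K.
Distance 3: B.
Distance 4: D.
Distance 5: C, I.
Distance 6: F — contains F.

6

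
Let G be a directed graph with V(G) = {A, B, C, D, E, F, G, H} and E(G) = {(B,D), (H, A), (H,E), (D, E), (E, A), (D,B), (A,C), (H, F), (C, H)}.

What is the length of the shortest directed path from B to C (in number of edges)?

Distance 0: B.
Distance 1: D.
Distance 2: E.
Distance 3: A.
Distance 4: C — contains C.

4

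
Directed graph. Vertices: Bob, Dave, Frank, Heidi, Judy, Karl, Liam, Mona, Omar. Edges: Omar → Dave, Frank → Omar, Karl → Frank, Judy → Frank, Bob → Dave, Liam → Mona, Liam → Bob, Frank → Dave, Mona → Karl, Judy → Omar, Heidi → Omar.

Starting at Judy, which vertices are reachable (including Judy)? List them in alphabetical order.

Start at Judy.
Its neighbours: Frank, Omar.
Then their neighbours: Dave.
Nothing further is reachable.

Dave, Frank, Judy, Omar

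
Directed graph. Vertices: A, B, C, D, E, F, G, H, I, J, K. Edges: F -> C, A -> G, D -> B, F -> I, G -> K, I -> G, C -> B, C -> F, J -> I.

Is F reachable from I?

Explore from I.
Distance 1: reach G.
Distance 2: reach K.
The search from I is exhausted; no directed path reaches F.

No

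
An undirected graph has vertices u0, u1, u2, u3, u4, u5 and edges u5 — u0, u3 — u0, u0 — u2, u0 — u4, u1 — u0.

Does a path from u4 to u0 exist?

Explore from u4.
Distance 1: reach u0.
Found u0.

Yes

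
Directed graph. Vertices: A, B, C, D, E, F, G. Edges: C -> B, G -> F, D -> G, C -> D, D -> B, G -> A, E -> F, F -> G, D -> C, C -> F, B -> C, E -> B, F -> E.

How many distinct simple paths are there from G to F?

G→F

1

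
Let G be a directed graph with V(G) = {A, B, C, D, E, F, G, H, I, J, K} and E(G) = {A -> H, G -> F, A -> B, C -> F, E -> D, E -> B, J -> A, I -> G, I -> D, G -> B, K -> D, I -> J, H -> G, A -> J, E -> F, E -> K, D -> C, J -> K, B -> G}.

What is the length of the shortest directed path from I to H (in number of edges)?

3

Distance 0: I.
Distance 1: D, G, J.
Distance 2: A, B, C, F, K.
Distance 3: H — contains H.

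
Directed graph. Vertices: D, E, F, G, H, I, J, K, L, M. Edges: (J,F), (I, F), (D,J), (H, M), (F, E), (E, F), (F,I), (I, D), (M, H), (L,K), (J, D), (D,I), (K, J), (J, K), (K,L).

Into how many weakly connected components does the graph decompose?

From D: component {D, E, F, I, J, K, L}.
From G: component {G}.
From H: component {H, M}.
That's 3 components.

3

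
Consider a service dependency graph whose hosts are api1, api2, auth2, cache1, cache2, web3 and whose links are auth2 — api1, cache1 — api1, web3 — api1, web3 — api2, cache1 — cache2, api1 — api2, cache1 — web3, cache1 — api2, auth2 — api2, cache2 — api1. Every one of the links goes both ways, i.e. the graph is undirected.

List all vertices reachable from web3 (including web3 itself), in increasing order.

Start at web3.
Its neighbours: api1, api2, cache1.
Then their neighbours: auth2, cache2.
Every vertex is now reached.

api1, api2, auth2, cache1, cache2, web3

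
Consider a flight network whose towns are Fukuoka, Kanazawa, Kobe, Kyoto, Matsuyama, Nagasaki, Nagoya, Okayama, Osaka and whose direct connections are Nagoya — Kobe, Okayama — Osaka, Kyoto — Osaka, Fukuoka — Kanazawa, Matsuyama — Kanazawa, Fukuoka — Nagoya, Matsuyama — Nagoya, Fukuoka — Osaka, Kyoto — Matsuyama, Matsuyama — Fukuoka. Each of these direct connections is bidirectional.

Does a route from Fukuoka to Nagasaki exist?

Explore from Fukuoka.
Distance 1: reach Kanazawa, Matsuyama, Nagoya, Osaka.
Distance 2: reach Kobe, Kyoto, Okayama.
The search is exhausted without reaching Nagasaki; it lies in a different component.

No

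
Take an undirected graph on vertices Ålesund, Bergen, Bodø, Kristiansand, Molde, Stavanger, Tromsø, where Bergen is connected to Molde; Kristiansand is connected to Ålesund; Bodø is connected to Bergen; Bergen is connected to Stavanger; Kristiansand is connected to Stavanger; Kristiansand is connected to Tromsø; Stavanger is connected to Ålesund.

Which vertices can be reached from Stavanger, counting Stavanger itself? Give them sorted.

Start at Stavanger.
Its neighbours: Ålesund, Bergen, Kristiansand.
Then their neighbours: Bodø, Molde, Tromsø.
Every vertex is now reached.

Ålesund, Bergen, Bodø, Kristiansand, Molde, Stavanger, Tromsø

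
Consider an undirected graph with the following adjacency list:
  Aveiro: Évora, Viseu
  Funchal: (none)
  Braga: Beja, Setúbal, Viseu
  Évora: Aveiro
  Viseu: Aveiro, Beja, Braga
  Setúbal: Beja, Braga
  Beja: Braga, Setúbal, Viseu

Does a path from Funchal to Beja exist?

Funchal has no edges, so nothing is reachable from it.

No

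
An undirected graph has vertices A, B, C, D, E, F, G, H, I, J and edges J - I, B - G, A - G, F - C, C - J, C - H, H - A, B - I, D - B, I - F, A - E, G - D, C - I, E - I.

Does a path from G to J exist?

Explore from G.
Distance 1: reach A, B, D.
Distance 2: reach E, H, I.
Distance 3: reach C, F, J.
Found J.

Yes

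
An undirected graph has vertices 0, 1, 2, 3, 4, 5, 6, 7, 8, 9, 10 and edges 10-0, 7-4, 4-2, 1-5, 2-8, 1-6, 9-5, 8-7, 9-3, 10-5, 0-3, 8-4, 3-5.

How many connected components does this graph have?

2

From 0: component {0, 1, 3, 5, 6, 9, 10}.
From 2: component {2, 4, 7, 8}.
That's 2 components.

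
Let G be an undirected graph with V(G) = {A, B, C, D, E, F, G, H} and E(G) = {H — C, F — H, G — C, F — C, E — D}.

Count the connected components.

4

From A: component {A}.
From B: component {B}.
From C: component {C, F, G, H}.
From D: component {D, E}.
That's 4 components.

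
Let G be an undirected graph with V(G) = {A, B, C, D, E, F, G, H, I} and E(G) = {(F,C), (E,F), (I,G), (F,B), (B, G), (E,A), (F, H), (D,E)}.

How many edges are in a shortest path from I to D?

Distance 0: I.
Distance 1: G.
Distance 2: B.
Distance 3: F.
Distance 4: C, E, H.
Distance 5: A, D — contains D.

5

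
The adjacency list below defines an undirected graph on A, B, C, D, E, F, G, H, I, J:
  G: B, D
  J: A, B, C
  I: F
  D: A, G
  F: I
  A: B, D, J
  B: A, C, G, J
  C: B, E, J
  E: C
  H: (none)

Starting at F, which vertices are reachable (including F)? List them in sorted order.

F, I

Start at F.
Its neighbours: I.
Nothing further is reachable.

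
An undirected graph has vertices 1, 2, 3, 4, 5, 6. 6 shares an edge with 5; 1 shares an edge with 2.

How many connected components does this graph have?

From 1: component {1, 2}.
From 3: component {3}.
From 4: component {4}.
From 5: component {5, 6}.
That's 4 components.

4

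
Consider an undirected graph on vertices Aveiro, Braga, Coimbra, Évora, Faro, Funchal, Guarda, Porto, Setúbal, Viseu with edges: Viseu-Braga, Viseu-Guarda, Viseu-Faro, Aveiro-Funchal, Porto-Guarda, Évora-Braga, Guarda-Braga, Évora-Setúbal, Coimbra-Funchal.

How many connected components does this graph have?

2

From Aveiro: component {Aveiro, Coimbra, Funchal}.
From Braga: component {Braga, Évora, Faro, Guarda, Porto, Setúbal, Viseu}.
That's 2 components.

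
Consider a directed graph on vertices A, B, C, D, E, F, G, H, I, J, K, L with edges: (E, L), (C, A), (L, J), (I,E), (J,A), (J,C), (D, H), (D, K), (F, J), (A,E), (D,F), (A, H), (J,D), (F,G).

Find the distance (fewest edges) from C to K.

6

Distance 0: C.
Distance 1: A.
Distance 2: E, H.
Distance 3: L.
Distance 4: J.
Distance 5: D.
Distance 6: F, K — contains K.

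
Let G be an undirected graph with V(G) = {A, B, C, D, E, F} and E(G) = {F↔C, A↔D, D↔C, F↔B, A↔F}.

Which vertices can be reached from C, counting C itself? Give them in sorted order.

Start at C.
Its neighbours: D, F.
Then their neighbours: A, B.
Nothing further is reachable.

A, B, C, D, F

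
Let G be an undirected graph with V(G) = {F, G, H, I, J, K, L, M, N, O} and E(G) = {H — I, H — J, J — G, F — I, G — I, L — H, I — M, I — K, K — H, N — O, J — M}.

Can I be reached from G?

Explore from G.
Distance 1: reach I, J.
Found I.

Yes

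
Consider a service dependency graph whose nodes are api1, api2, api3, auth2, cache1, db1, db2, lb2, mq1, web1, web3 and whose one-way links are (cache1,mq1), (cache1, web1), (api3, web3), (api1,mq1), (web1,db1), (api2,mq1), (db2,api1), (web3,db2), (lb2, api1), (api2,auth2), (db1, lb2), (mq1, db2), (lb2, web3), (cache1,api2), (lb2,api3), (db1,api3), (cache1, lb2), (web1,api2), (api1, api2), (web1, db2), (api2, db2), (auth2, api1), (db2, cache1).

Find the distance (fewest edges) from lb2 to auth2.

Distance 0: lb2.
Distance 1: api1, api3, web3.
Distance 2: api2, db2, mq1.
Distance 3: auth2, cache1 — contains auth2.

3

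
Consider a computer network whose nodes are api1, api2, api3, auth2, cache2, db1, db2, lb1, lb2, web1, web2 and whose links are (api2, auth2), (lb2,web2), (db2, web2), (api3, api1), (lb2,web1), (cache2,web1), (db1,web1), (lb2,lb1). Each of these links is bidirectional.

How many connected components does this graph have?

From api1: component {api1, api3}.
From api2: component {api2, auth2}.
From cache2: component {cache2, db1, db2, lb1, lb2, web1, web2}.
That's 3 components.

3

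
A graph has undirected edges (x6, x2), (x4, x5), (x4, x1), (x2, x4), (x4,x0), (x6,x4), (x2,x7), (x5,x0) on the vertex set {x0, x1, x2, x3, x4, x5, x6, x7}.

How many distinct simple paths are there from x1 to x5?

2

x1–x4–x0–x5
x1–x4–x5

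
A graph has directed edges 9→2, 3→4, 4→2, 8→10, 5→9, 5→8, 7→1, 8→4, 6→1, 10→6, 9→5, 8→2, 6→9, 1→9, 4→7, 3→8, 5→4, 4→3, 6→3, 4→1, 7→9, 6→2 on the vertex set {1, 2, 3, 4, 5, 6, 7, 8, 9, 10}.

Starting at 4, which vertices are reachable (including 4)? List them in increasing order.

1, 2, 3, 4, 5, 6, 7, 8, 9, 10

Start at 4.
Its neighbours: 1, 2, 3, 7.
Then their neighbours: 8, 9.
Then next layer: 5, 10.
Then next layer: 6.
Every vertex is now reached.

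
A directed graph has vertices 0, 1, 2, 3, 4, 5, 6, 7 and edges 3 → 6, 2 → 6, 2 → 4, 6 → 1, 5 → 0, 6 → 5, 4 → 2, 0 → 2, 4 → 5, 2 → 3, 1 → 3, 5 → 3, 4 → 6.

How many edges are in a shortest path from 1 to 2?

5

Distance 0: 1.
Distance 1: 3.
Distance 2: 6.
Distance 3: 5.
Distance 4: 0.
Distance 5: 2 — contains 2.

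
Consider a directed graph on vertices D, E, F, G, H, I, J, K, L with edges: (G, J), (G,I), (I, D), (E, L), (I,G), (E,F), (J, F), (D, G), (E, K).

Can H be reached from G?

Explore from G.
Distance 1: reach I, J.
Distance 2: reach D, F.
The search from G is exhausted; no directed path reaches H.

No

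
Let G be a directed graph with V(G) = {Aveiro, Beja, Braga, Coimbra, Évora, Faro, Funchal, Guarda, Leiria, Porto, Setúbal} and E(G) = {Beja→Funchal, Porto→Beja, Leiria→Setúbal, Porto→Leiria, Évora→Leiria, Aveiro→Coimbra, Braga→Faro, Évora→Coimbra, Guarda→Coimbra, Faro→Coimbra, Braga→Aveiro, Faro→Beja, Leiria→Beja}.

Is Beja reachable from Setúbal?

Setúbal has no outgoing edges, so nothing is reachable from it.

No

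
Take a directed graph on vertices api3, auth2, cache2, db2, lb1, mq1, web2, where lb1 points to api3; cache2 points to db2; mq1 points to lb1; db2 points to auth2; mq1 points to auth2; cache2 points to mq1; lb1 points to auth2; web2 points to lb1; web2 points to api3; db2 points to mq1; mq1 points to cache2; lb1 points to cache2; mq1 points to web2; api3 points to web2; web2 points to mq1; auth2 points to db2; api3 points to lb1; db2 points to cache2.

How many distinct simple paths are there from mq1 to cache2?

8

mq1→auth2→db2→cache2
mq1→cache2
mq1→lb1→auth2→db2→cache2
mq1→lb1→cache2
mq1→web2→api3→lb1→auth2→db2→cache2
mq1→web2→api3→lb1→cache2
mq1→web2→lb1→auth2→db2→cache2
mq1→web2→lb1→cache2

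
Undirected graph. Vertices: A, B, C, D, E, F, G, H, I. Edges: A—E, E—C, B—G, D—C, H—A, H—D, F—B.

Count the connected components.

From A: component {A, C, D, E, H}.
From B: component {B, F, G}.
From I: component {I}.
That's 3 components.

3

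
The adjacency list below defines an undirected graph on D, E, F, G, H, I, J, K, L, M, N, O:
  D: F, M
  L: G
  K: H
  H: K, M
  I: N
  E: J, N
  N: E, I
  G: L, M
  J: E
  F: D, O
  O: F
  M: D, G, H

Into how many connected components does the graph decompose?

From D: component {D, F, G, H, K, L, M, O}.
From E: component {E, I, J, N}.
That's 2 components.

2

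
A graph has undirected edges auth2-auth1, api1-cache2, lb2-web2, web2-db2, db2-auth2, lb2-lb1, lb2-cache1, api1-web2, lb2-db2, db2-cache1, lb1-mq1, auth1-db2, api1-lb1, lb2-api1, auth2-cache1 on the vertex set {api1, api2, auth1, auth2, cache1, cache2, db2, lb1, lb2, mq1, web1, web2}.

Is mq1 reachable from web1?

web1 has no edges, so nothing is reachable from it.

No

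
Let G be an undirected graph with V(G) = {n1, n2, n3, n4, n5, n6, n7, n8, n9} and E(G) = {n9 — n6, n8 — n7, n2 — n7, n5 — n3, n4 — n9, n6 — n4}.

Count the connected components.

From n1: component {n1}.
From n2: component {n2, n7, n8}.
From n3: component {n3, n5}.
From n4: component {n4, n6, n9}.
That's 4 components.

4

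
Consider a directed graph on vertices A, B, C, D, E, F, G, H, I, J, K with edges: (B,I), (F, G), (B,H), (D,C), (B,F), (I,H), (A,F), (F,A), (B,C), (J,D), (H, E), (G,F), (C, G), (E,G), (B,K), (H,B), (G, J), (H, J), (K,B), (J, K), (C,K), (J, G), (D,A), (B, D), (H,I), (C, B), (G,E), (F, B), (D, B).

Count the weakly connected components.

From A: component {A, B, C, D, E, F, G, H, I, J, K}.
That's 1 component.

1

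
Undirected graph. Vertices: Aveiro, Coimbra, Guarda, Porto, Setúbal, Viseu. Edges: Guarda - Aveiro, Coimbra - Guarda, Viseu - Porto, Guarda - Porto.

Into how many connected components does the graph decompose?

From Aveiro: component {Aveiro, Coimbra, Guarda, Porto, Viseu}.
From Setúbal: component {Setúbal}.
That's 2 components.

2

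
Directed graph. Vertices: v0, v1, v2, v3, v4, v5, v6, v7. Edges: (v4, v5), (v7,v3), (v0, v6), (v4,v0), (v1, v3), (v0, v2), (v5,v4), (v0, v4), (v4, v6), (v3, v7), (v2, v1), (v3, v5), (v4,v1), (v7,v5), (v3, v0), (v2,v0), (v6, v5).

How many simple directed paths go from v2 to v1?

v2→v0→v4→v1
v2→v0→v6→v5→v4→v1
v2→v1

3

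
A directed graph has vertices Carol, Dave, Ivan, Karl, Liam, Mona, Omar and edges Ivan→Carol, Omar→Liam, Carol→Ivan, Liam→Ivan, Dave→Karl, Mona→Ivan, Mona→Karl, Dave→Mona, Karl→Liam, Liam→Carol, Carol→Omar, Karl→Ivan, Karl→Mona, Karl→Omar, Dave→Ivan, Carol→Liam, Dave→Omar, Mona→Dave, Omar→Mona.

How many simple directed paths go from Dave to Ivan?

Dave→Ivan
Dave→Karl→Ivan
Dave→Karl→Liam→Carol→Ivan
Dave→Karl→Liam→Carol→Omar→Mona→Ivan
Dave→Karl→Liam→Ivan
Dave→Karl→Mona→Ivan
Dave→Karl→Omar→Liam→Carol→Ivan
Dave→Karl→Omar→Liam→Ivan
... and 13 more.

21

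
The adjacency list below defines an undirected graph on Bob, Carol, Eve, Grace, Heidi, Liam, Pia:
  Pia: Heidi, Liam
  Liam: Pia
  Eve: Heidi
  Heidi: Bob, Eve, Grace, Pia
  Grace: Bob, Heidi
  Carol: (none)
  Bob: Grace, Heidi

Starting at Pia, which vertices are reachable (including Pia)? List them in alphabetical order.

Bob, Eve, Grace, Heidi, Liam, Pia

Start at Pia.
Its neighbours: Heidi, Liam.
Then their neighbours: Bob, Eve, Grace.
Nothing further is reachable.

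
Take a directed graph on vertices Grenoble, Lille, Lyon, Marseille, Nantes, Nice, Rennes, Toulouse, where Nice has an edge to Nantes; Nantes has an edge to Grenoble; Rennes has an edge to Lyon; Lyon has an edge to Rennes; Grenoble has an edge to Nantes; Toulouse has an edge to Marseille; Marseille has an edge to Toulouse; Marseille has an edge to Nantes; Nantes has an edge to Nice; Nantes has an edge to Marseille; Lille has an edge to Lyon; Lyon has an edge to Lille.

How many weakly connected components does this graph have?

2

From Grenoble: component {Grenoble, Marseille, Nantes, Nice, Toulouse}.
From Lille: component {Lille, Lyon, Rennes}.
That's 2 components.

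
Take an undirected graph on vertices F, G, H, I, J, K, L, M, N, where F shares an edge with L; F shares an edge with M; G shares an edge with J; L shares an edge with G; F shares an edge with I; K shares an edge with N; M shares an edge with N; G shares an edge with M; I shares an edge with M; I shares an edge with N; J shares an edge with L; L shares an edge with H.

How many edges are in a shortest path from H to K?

Distance 0: H.
Distance 1: L.
Distance 2: F, G, J.
Distance 3: I, M.
Distance 4: N.
Distance 5: K — contains K.

5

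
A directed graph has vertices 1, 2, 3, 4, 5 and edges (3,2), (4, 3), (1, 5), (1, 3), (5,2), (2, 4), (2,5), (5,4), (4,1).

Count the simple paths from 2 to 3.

2→4→1→3
2→4→3
2→5→4→1→3
2→5→4→3

4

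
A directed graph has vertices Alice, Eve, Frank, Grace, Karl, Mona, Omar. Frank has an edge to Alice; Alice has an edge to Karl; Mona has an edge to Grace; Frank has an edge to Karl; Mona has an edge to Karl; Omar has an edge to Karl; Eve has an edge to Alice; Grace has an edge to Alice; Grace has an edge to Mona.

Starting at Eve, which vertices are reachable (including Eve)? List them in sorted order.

Start at Eve.
Its neighbours: Alice.
Then their neighbours: Karl.
Nothing further is reachable.

Alice, Eve, Karl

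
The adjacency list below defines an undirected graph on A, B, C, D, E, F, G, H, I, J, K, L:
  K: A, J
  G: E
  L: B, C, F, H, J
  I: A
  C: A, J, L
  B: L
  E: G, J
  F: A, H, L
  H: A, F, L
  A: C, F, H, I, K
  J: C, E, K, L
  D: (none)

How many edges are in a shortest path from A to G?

4

Distance 0: A.
Distance 1: C, F, H, I, K.
Distance 2: J, L.
Distance 3: B, E.
Distance 4: G — contains G.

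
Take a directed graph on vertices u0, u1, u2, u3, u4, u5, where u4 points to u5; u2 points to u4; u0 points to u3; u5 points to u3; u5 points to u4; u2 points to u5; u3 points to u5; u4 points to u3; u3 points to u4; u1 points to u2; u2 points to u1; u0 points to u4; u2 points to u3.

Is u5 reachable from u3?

Yes

Explore from u3.
Distance 1: reach u4, u5.
Found u5.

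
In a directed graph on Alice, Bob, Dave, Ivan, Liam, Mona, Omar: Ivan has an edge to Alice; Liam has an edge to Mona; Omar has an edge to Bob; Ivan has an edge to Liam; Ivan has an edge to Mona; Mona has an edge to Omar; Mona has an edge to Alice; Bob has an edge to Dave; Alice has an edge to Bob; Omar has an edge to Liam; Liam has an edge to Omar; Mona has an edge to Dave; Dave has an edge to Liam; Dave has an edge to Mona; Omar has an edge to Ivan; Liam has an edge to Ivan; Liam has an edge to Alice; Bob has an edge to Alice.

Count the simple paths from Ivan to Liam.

Ivan→Alice→Bob→Dave→Liam
Ivan→Alice→Bob→Dave→Mona→Omar→Liam
Ivan→Liam
Ivan→Mona→Alice→Bob→Dave→Liam
Ivan→Mona→Dave→Liam
Ivan→Mona→Omar→Bob→Dave→Liam
Ivan→Mona→Omar→Liam

7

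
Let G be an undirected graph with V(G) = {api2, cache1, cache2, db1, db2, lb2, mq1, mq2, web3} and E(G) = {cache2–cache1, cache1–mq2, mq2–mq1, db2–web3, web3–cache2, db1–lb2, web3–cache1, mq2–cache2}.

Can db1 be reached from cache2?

Explore from cache2.
Distance 1: reach cache1, mq2, web3.
Distance 2: reach db2, mq1.
The search is exhausted without reaching db1; it lies in a different component.

No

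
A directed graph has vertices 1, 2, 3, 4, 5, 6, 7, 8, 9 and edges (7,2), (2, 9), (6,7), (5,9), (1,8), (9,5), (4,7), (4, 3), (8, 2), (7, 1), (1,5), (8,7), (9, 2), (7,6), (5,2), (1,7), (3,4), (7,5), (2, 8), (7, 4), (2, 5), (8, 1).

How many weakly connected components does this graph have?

1

From 1: component {1, 2, 3, 4, 5, 6, 7, 8, 9}.
That's 1 component.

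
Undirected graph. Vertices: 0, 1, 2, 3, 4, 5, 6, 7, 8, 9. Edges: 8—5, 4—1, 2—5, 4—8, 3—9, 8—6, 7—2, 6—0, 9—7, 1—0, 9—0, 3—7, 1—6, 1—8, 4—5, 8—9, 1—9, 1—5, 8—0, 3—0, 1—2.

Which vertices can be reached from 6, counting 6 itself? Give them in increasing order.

0, 1, 2, 3, 4, 5, 6, 7, 8, 9

Start at 6.
Its neighbours: 0, 1, 8.
Then their neighbours: 2, 3, 4, 5, 9.
Then next layer: 7.
Every vertex is now reached.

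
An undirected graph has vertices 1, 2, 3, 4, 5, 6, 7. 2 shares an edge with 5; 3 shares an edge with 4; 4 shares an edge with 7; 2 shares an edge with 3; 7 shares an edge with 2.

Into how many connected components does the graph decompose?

3

From 1: component {1}.
From 2: component {2, 3, 4, 5, 7}.
From 6: component {6}.
That's 3 components.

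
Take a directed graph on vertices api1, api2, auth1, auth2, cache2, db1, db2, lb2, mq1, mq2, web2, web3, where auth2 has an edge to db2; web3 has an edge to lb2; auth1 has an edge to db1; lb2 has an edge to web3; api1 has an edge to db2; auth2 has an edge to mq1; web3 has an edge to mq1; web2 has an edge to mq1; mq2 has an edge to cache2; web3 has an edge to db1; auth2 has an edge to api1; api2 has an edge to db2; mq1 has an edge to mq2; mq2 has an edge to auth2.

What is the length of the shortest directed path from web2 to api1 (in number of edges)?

4

Distance 0: web2.
Distance 1: mq1.
Distance 2: mq2.
Distance 3: auth2, cache2.
Distance 4: api1, db2 — contains api1.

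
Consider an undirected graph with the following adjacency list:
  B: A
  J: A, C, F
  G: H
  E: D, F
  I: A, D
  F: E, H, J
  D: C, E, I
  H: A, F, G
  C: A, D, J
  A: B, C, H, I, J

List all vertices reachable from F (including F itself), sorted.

Start at F.
Its neighbours: E, H, J.
Then their neighbours: A, C, D, G.
Then next layer: B, I.
Every vertex is now reached.

A, B, C, D, E, F, G, H, I, J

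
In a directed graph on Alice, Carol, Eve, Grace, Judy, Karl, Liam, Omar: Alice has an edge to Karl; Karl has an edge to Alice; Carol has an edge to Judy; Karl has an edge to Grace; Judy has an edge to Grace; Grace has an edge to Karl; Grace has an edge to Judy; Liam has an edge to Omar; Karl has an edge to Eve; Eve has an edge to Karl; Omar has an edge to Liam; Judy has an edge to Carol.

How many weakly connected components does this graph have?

2

From Alice: component {Alice, Carol, Eve, Grace, Judy, Karl}.
From Liam: component {Liam, Omar}.
That's 2 components.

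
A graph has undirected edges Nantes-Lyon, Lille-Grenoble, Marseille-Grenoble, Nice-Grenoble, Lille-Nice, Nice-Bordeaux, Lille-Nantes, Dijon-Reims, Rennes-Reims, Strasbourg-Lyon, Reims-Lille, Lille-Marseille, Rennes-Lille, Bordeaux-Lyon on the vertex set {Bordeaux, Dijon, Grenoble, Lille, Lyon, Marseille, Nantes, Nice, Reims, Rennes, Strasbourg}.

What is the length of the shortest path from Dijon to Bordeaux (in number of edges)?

Distance 0: Dijon.
Distance 1: Reims.
Distance 2: Lille, Rennes.
Distance 3: Grenoble, Marseille, Nantes, Nice.
Distance 4: Bordeaux, Lyon — contains Bordeaux.

4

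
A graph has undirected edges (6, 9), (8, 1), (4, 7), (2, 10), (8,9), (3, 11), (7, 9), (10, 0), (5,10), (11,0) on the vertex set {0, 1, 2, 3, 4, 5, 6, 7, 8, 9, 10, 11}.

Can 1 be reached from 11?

No

Explore from 11.
Distance 1: reach 0, 3.
Distance 2: reach 10.
Distance 3: reach 2, 5.
The search is exhausted without reaching 1; it lies in a different component.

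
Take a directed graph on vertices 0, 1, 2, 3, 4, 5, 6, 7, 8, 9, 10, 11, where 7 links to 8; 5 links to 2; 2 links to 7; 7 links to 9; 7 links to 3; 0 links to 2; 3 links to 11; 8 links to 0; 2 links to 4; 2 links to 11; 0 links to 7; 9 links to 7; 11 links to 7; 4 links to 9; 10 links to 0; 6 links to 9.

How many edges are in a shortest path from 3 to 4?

6

Distance 0: 3.
Distance 1: 11.
Distance 2: 7.
Distance 3: 8, 9.
Distance 4: 0.
Distance 5: 2.
Distance 6: 4 — contains 4.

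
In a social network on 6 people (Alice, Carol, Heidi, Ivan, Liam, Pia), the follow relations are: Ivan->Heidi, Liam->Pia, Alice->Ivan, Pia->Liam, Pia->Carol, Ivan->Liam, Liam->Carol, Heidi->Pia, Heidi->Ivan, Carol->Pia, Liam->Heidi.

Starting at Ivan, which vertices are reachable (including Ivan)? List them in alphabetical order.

Carol, Heidi, Ivan, Liam, Pia

Start at Ivan.
Its neighbours: Heidi, Liam.
Then their neighbours: Carol, Pia.
Nothing further is reachable.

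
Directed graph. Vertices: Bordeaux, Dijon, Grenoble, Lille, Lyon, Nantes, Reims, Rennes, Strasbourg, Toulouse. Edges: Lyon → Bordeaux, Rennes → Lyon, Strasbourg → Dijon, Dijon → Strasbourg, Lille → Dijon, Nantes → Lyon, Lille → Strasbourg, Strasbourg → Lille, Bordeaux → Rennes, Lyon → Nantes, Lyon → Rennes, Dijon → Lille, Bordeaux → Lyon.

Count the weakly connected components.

5

From Bordeaux: component {Bordeaux, Lyon, Nantes, Rennes}.
From Dijon: component {Dijon, Lille, Strasbourg}.
From Grenoble: component {Grenoble}.
From Reims: component {Reims}.
From Toulouse: component {Toulouse}.
That's 5 components.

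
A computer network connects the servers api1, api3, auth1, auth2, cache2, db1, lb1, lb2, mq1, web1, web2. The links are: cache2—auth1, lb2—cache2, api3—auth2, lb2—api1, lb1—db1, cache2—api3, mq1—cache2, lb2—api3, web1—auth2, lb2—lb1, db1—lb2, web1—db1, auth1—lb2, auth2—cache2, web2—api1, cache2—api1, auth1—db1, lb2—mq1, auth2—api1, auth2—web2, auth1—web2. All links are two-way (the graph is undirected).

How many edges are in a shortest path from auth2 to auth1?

2

Distance 0: auth2.
Distance 1: api1, api3, cache2, web1, web2.
Distance 2: auth1, db1, lb2, mq1 — contains auth1.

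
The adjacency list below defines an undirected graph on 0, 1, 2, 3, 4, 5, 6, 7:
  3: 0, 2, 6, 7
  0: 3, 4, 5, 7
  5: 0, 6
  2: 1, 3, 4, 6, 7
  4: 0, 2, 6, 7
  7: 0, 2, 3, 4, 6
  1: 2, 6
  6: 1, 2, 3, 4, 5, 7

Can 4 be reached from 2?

Yes

Explore from 2.
Distance 1: reach 1, 3, 4, 6, 7.
Found 4.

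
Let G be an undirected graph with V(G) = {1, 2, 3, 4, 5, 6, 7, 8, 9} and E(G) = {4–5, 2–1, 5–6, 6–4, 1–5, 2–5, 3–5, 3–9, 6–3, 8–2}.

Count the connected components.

From 1: component {1, 2, 3, 4, 5, 6, 8, 9}.
From 7: component {7}.
That's 2 components.

2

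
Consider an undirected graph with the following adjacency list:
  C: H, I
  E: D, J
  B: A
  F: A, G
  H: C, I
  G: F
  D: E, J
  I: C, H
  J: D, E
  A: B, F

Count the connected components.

From A: component {A, B, F, G}.
From C: component {C, H, I}.
From D: component {D, E, J}.
That's 3 components.

3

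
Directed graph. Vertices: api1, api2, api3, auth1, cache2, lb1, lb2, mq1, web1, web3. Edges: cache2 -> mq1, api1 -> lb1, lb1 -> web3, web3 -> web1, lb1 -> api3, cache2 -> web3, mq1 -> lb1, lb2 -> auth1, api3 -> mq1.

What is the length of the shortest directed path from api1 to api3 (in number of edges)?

Distance 0: api1.
Distance 1: lb1.
Distance 2: api3, web3 — contains api3.

2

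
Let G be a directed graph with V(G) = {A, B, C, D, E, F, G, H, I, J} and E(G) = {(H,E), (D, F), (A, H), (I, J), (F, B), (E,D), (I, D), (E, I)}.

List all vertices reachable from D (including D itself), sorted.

B, D, F

Start at D.
Its neighbours: F.
Then their neighbours: B.
Nothing further is reachable.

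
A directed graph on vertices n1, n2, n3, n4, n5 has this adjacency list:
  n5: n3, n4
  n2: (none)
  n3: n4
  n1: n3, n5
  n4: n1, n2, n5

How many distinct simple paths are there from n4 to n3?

3

n4→n1→n3
n4→n1→n5→n3
n4→n5→n3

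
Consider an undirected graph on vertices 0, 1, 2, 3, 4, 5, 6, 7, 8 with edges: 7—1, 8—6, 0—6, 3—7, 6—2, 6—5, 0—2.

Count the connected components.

From 0: component {0, 2, 5, 6, 8}.
From 1: component {1, 3, 7}.
From 4: component {4}.
That's 3 components.

3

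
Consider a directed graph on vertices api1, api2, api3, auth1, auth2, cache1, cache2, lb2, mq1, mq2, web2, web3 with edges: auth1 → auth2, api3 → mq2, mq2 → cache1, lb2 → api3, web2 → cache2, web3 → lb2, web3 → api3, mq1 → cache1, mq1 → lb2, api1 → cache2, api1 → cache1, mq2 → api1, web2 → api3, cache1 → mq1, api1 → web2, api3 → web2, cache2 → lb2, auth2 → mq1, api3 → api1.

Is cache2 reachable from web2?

Explore from web2.
Distance 1: reach api3, cache2.
Found cache2.

Yes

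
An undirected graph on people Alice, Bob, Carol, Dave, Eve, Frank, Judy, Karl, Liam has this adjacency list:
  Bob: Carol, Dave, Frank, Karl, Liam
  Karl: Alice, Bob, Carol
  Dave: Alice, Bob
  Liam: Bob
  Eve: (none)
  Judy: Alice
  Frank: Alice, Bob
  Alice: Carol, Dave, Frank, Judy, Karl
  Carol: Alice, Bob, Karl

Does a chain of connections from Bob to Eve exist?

Explore from Bob.
Distance 1: reach Carol, Dave, Frank, Karl, Liam.
Distance 2: reach Alice.
Distance 3: reach Judy.
The search is exhausted without reaching Eve; it lies in a different component.

No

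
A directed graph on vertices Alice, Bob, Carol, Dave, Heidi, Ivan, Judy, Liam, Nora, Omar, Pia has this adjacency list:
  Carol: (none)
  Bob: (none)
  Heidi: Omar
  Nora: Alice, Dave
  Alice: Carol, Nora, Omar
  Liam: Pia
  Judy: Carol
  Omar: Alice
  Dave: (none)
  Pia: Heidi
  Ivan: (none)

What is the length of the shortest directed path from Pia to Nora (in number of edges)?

4

Distance 0: Pia.
Distance 1: Heidi.
Distance 2: Omar.
Distance 3: Alice.
Distance 4: Carol, Nora — contains Nora.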